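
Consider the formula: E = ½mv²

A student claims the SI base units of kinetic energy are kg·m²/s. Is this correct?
Units of each symbol in E = ½mv²:
  m (mass): kg
  v (speed): m/s  → to the power 2, contributes m²/s²
  The factor ½ is dimensionless.

Multiplying the contributions: [kg] · [m²/s²]
Adding exponents of each base unit: kg: 1, m: 2, s: -2
SI base units of kinetic energy: kg·m²/s²

The claimed units kg·m²/s (exponents kg: 1, m: 2, s: -1) do not match the derived units kg·m²/s² (exponents kg: 1, m: 2, s: -2), so the claim is incorrect.

Answer: No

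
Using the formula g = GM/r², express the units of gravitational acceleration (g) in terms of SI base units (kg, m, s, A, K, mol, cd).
Units of each symbol in g = GM/r²:
  G (gravitational constant): m³/(kg·s²)
  M (mass): kg
  r (distance): m  → to the power 2 in the denominator, contributes 1/m²

Multiplying the contributions: [m³/(kg·s²)] · [kg] · [1/m²]
Adding exponents of each base unit: m: 1, s: -2
SI base units of gravitational acceleration: m/s²

Answer: m/s²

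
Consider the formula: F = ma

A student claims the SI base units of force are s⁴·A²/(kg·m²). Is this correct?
Units of each symbol in F = ma:
  m (mass): kg
  a (acceleration): m/s²

Multiplying the contributions: [kg] · [m/s²]
Adding exponents of each base unit: kg: 1, m: 1, s: -2
SI base units of force: kg·m/s²

The claimed units s⁴·A²/(kg·m²) (exponents kg: -1, m: -2, s: 4, A: 2) do not match the derived units kg·m/s² (exponents kg: 1, m: 1, s: -2), so the claim is incorrect.

Answer: No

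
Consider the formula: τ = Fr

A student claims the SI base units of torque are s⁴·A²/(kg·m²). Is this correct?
Units of each symbol in τ = Fr:
  F (force): kg·m/s²
  r (lever arm): m

Multiplying the contributions: [kg·m/s²] · [m]
Adding exponents of each base unit: kg: 1, m: 2, s: -2
SI base units of torque: kg·m²/s²

The claimed units s⁴·A²/(kg·m²) (exponents kg: -1, m: -2, s: 4, A: 2) do not match the derived units kg·m²/s² (exponents kg: 1, m: 2, s: -2), so the claim is incorrect.

Answer: No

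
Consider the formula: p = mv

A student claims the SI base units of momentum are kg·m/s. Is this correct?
Units of each symbol in p = mv:
  m (mass): kg
  v (velocity): m/s

Multiplying the contributions: [kg] · [m/s]
Adding exponents of each base unit: kg: 1, m: 1, s: -1
SI base units of momentum: kg·m/s

The claimed units kg·m/s match the derived units, so the claim is correct.

Answer: Yes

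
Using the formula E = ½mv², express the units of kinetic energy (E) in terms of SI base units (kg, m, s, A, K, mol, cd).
Units of each symbol in E = ½mv²:
  m (mass): kg
  v (speed): m/s  → to the power 2, contributes m²/s²
  The factor ½ is dimensionless.

Multiplying the contributions: [kg] · [m²/s²]
Adding exponents of each base unit: kg: 1, m: 2, s: -2
SI base units of kinetic energy: kg·m²/s²

Answer: kg·m²/s²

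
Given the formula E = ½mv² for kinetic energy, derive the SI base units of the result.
Units of each symbol in E = ½mv²:
  m (mass): kg
  v (speed): m/s  → to the power 2, contributes m²/s²
  The factor ½ is dimensionless.

Multiplying the contributions: [kg] · [m²/s²]
Adding exponents of each base unit: kg: 1, m: 2, s: -2
SI base units of kinetic energy: kg·m²/s²

Answer: kg·m²/s²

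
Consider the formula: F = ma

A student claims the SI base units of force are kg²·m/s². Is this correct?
Units of each symbol in F = ma:
  m (mass): kg
  a (acceleration): m/s²

Multiplying the contributions: [kg] · [m/s²]
Adding exponents of each base unit: kg: 1, m: 1, s: -2
SI base units of force: kg·m/s²

The claimed units kg²·m/s² (exponents kg: 2, m: 1, s: -2) do not match the derived units kg·m/s² (exponents kg: 1, m: 1, s: -2), so the claim is incorrect.

Answer: No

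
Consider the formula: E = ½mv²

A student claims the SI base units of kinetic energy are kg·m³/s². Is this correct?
Units of each symbol in E = ½mv²:
  m (mass): kg
  v (speed): m/s  → to the power 2, contributes m²/s²
  The factor ½ is dimensionless.

Multiplying the contributions: [kg] · [m²/s²]
Adding exponents of each base unit: kg: 1, m: 2, s: -2
SI base units of kinetic energy: kg·m²/s²

The claimed units kg·m³/s² (exponents kg: 1, m: 3, s: -2) do not match the derived units kg·m²/s² (exponents kg: 1, m: 2, s: -2), so the claim is incorrect.

Answer: No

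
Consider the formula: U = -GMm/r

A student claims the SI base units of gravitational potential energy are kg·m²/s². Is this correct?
Units of each symbol in U = -GMm/r:
  G (gravitational constant): m³/(kg·s²)
  M (mass): kg
  m (mass): kg
  r (distance): m  → in the denominator, contributes 1/m
  The minus sign does not affect the units.

Multiplying the contributions: [m³/(kg·s²)] · [kg] · [kg] · [1/m]
Adding exponents of each base unit: kg: 1, m: 2, s: -2
SI base units of gravitational potential energy: kg·m²/s²

The claimed units kg·m²/s² match the derived units, so the claim is correct.

Answer: Yes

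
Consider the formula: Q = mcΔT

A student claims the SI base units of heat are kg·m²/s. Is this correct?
Units of each symbol in Q = mcΔT:
  m (mass): kg
  c (specific heat capacity, in J/(kg·K)): m²/(s²·K)
  ΔT (temperature change): K

Multiplying the contributions: [kg] · [m²/(s²·K)] · [K]
Adding exponents of each base unit: kg: 1, m: 2, s: -2
SI base units of heat: kg·m²/s²

The claimed units kg·m²/s (exponents kg: 1, m: 2, s: -1) do not match the derived units kg·m²/s² (exponents kg: 1, m: 2, s: -2), so the claim is incorrect.

Answer: No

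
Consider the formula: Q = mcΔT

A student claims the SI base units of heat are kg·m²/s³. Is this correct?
Units of each symbol in Q = mcΔT:
  m (mass): kg
  c (specific heat capacity, in J/(kg·K)): m²/(s²·K)
  ΔT (temperature change): K

Multiplying the contributions: [kg] · [m²/(s²·K)] · [K]
Adding exponents of each base unit: kg: 1, m: 2, s: -2
SI base units of heat: kg·m²/s²

The claimed units kg·m²/s³ (exponents kg: 1, m: 2, s: -3) do not match the derived units kg·m²/s² (exponents kg: 1, m: 2, s: -2), so the claim is incorrect.

Answer: No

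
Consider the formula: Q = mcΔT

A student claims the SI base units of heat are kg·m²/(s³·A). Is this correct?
Units of each symbol in Q = mcΔT:
  m (mass): kg
  c (specific heat capacity, in J/(kg·K)): m²/(s²·K)
  ΔT (temperature change): K

Multiplying the contributions: [kg] · [m²/(s²·K)] · [K]
Adding exponents of each base unit: kg: 1, m: 2, s: -2
SI base units of heat: kg·m²/s²

The claimed units kg·m²/(s³·A) (exponents kg: 1, m: 2, s: -3, A: -1) do not match the derived units kg·m²/s² (exponents kg: 1, m: 2, s: -2), so the claim is incorrect.

Answer: No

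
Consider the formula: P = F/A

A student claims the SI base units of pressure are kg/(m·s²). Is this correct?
Units of each symbol in P = F/A:
  F (force): kg·m/s²
  A (area): m²  → in the denominator, contributes 1/m²

Multiplying the contributions: [kg·m/s²] · [1/m²]
Adding exponents of each base unit: kg: 1, m: -1, s: -2
SI base units of pressure: kg/(m·s²)

The claimed units kg/(m·s²) match the derived units, so the claim is correct.

Answer: Yes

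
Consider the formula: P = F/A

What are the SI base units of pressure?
Units of each symbol in P = F/A:
  F (force): kg·m/s²
  A (area): m²  → in the denominator, contributes 1/m²

Multiplying the contributions: [kg·m/s²] · [1/m²]
Adding exponents of each base unit: kg: 1, m: -1, s: -2
SI base units of pressure: kg/(m·s²)

Answer: kg/(m·s²)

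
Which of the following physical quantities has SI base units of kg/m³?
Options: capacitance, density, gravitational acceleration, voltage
Checking the SI base units of each option:
  capacitance (C = Q/V): s⁴·A²/(kg·m²)  ✗
  density (ρ = m/V): kg/m³  ✓ matches
  gravitational acceleration (g = GM/r²): m/s²  ✗
  voltage (V = IR): kg·m²/(s³·A)  ✗

Only density has units kg/m³.

Answer: density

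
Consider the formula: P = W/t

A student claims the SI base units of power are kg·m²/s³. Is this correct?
Units of each symbol in P = W/t:
  W (work): kg·m²/s²
  t (time): s  → in the denominator, contributes 1/s

Multiplying the contributions: [kg·m²/s²] · [1/s]
Adding exponents of each base unit: kg: 1, m: 2, s: -3
SI base units of power: kg·m²/s³

The claimed units kg·m²/s³ match the derived units, so the claim is correct.

Answer: Yes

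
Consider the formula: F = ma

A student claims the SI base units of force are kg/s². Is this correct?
Units of each symbol in F = ma:
  m (mass): kg
  a (acceleration): m/s²

Multiplying the contributions: [kg] · [m/s²]
Adding exponents of each base unit: kg: 1, m: 1, s: -2
SI base units of force: kg·m/s²

The claimed units kg/s² (exponents kg: 1, s: -2) do not match the derived units kg·m/s² (exponents kg: 1, m: 1, s: -2), so the claim is incorrect.

Answer: No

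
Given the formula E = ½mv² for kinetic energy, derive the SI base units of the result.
Units of each symbol in E = ½mv²:
  m (mass): kg
  v (speed): m/s  → to the power 2, contributes m²/s²
  The factor ½ is dimensionless.

Multiplying the contributions: [kg] · [m²/s²]
Adding exponents of each base unit: kg: 1, m: 2, s: -2
SI base units of kinetic energy: kg·m²/s²

Answer: kg·m²/s²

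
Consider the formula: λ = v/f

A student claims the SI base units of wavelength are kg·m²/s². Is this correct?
Units of each symbol in λ = v/f:
  v (wave speed): m/s
  f (frequency): 1/s  → in the denominator, contributes s

Multiplying the contributions: [m/s] · [s]
Adding exponents of each base unit: m: 1
SI base units of wavelength: m

The claimed units kg·m²/s² (exponents kg: 1, m: 2, s: -2) do not match the derived units m (exponents m: 1), so the claim is incorrect.

Answer: No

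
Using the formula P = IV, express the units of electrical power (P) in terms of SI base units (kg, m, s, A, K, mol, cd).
Units of each symbol in P = IV:
  I (current): A
  V (voltage, in volts): kg·m²/(s³·A)

Multiplying the contributions: [A] · [kg·m²/(s³·A)]
Adding exponents of each base unit: kg: 1, m: 2, s: -3
SI base units of electrical power: kg·m²/s³

Answer: kg·m²/s³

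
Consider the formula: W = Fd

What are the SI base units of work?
Units of each symbol in W = Fd:
  F (force): kg·m/s²
  d (displacement): m

Multiplying the contributions: [kg·m/s²] · [m]
Adding exponents of each base unit: kg: 1, m: 2, s: -2
SI base units of work: kg·m²/s²

Answer: kg·m²/s²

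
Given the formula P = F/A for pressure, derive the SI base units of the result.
Units of each symbol in P = F/A:
  F (force): kg·m/s²
  A (area): m²  → in the denominator, contributes 1/m²

Multiplying the contributions: [kg·m/s²] · [1/m²]
Adding exponents of each base unit: kg: 1, m: -1, s: -2
SI base units of pressure: kg/(m·s²)

Answer: kg/(m·s²)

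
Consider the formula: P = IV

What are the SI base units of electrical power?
Units of each symbol in P = IV:
  I (current): A
  V (voltage, in volts): kg·m²/(s³·A)

Multiplying the contributions: [A] · [kg·m²/(s³·A)]
Adding exponents of each base unit: kg: 1, m: 2, s: -3
SI base units of electrical power: kg·m²/s³

Answer: kg·m²/s³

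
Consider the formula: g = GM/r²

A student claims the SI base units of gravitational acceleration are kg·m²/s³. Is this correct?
Units of each symbol in g = GM/r²:
  G (gravitational constant): m³/(kg·s²)
  M (mass): kg
  r (distance): m  → to the power 2 in the denominator, contributes 1/m²

Multiplying the contributions: [m³/(kg·s²)] · [kg] · [1/m²]
Adding exponents of each base unit: m: 1, s: -2
SI base units of gravitational acceleration: m/s²

The claimed units kg·m²/s³ (exponents kg: 1, m: 2, s: -3) do not match the derived units m/s² (exponents m: 1, s: -2), so the claim is incorrect.

Answer: No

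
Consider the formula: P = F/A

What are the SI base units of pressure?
Units of each symbol in P = F/A:
  F (force): kg·m/s²
  A (area): m²  → in the denominator, contributes 1/m²

Multiplying the contributions: [kg·m/s²] · [1/m²]
Adding exponents of each base unit: kg: 1, m: -1, s: -2
SI base units of pressure: kg/(m·s²)

Answer: kg/(m·s²)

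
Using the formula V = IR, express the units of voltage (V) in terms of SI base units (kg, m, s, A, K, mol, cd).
Units of each symbol in V = IR:
  I (current): A
  R (resistance, in ohms): kg·m²/(s³·A²)

Multiplying the contributions: [A] · [kg·m²/(s³·A²)]
Adding exponents of each base unit: kg: 1, m: 2, s: -3, A: -1
SI base units of voltage: kg·m²/(s³·A)

Answer: kg·m²/(s³·A)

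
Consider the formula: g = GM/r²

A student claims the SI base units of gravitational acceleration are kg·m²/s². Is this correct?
Units of each symbol in g = GM/r²:
  G (gravitational constant): m³/(kg·s²)
  M (mass): kg
  r (distance): m  → to the power 2 in the denominator, contributes 1/m²

Multiplying the contributions: [m³/(kg·s²)] · [kg] · [1/m²]
Adding exponents of each base unit: m: 1, s: -2
SI base units of gravitational acceleration: m/s²

The claimed units kg·m²/s² (exponents kg: 1, m: 2, s: -2) do not match the derived units m/s² (exponents m: 1, s: -2), so the claim is incorrect.

Answer: No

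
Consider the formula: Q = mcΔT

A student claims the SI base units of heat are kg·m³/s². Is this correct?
Units of each symbol in Q = mcΔT:
  m (mass): kg
  c (specific heat capacity, in J/(kg·K)): m²/(s²·K)
  ΔT (temperature change): K

Multiplying the contributions: [kg] · [m²/(s²·K)] · [K]
Adding exponents of each base unit: kg: 1, m: 2, s: -2
SI base units of heat: kg·m²/s²

The claimed units kg·m³/s² (exponents kg: 1, m: 3, s: -2) do not match the derived units kg·m²/s² (exponents kg: 1, m: 2, s: -2), so the claim is incorrect.

Answer: No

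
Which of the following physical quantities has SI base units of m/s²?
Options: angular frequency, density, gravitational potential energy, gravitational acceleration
Checking the SI base units of each option:
  angular frequency (ω = 2πf): 1/s  ✗
  density (ρ = m/V): kg/m³  ✗
  gravitational potential energy (U = -GMm/r): kg·m²/s²  ✗
  gravitational acceleration (g = GM/r²): m/s²  ✓ matches

Only gravitational acceleration has units m/s².

Answer: gravitational acceleration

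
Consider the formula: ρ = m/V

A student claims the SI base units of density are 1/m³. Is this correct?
Units of each symbol in ρ = m/V:
  m (mass): kg
  V (volume): m³  → in the denominator, contributes 1/m³

Multiplying the contributions: [kg] · [1/m³]
Adding exponents of each base unit: kg: 1, m: -3
SI base units of density: kg/m³

The claimed units 1/m³ (exponents m: -3) do not match the derived units kg/m³ (exponents kg: 1, m: -3), so the claim is incorrect.

Answer: No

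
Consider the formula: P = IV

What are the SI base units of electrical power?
Units of each symbol in P = IV:
  I (current): A
  V (voltage, in volts): kg·m²/(s³·A)

Multiplying the contributions: [A] · [kg·m²/(s³·A)]
Adding exponents of each base unit: kg: 1, m: 2, s: -3
SI base units of electrical power: kg·m²/s³

Answer: kg·m²/s³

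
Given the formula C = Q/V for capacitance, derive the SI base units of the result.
Units of each symbol in C = Q/V:
  Q (charge, in coulombs): s·A
  V (voltage, in volts): kg·m²/(s³·A)  → in the denominator, contributes s³·A/(kg·m²)

Multiplying the contributions: [s·A] · [s³·A/(kg·m²)]
Adding exponents of each base unit: kg: -1, m: -2, s: 4, A: 2
SI base units of capacitance: s⁴·A²/(kg·m²)

Answer: s⁴·A²/(kg·m²)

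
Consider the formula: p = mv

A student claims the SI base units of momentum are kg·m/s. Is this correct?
Units of each symbol in p = mv:
  m (mass): kg
  v (velocity): m/s

Multiplying the contributions: [kg] · [m/s]
Adding exponents of each base unit: kg: 1, m: 1, s: -1
SI base units of momentum: kg·m/s

The claimed units kg·m/s match the derived units, so the claim is correct.

Answer: Yes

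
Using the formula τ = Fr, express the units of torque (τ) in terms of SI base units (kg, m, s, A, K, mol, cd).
Units of each symbol in τ = Fr:
  F (force): kg·m/s²
  r (lever arm): m

Multiplying the contributions: [kg·m/s²] · [m]
Adding exponents of each base unit: kg: 1, m: 2, s: -2
SI base units of torque: kg·m²/s²

Answer: kg·m²/s²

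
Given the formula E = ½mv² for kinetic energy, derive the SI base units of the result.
Units of each symbol in E = ½mv²:
  m (mass): kg
  v (speed): m/s  → to the power 2, contributes m²/s²
  The factor ½ is dimensionless.

Multiplying the contributions: [kg] · [m²/s²]
Adding exponents of each base unit: kg: 1, m: 2, s: -2
SI base units of kinetic energy: kg·m²/s²

Answer: kg·m²/s²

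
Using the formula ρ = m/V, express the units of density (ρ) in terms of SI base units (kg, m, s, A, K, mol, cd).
Units of each symbol in ρ = m/V:
  m (mass): kg
  V (volume): m³  → in the denominator, contributes 1/m³

Multiplying the contributions: [kg] · [1/m³]
Adding exponents of each base unit: kg: 1, m: -3
SI base units of density: kg/m³

Answer: kg/m³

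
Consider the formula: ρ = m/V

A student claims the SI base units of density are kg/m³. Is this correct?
Units of each symbol in ρ = m/V:
  m (mass): kg
  V (volume): m³  → in the denominator, contributes 1/m³

Multiplying the contributions: [kg] · [1/m³]
Adding exponents of each base unit: kg: 1, m: -3
SI base units of density: kg/m³

The claimed units kg/m³ match the derived units, so the claim is correct.

Answer: Yes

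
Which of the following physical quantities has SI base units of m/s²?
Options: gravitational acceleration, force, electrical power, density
Checking the SI base units of each option:
  gravitational acceleration (g = GM/r²): m/s²  ✓ matches
  force (F = ma): kg·m/s²  ✗
  electrical power (P = IV): kg·m²/s³  ✗
  density (ρ = m/V): kg/m³  ✗

Only gravitational acceleration has units m/s².

Answer: gravitational acceleration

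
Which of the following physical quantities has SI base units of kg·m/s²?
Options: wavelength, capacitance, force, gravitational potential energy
Checking the SI base units of each option:
  wavelength (λ = v/f): m  ✗
  capacitance (C = Q/V): s⁴·A²/(kg·m²)  ✗
  force (F = ma): kg·m/s²  ✓ matches
  gravitational potential energy (U = -GMm/r): kg·m²/s²  ✗

Only force has units kg·m/s².

Answer: force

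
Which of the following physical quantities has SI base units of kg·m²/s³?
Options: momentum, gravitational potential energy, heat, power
Checking the SI base units of each option:
  momentum (p = mv): kg·m/s  ✗
  gravitational potential energy (U = -GMm/r): kg·m²/s²  ✗
  heat (Q = mcΔT): kg·m²/s²  ✗
  power (P = W/t): kg·m²/s³  ✓ matches

Only power has units kg·m²/s³.

Answer: power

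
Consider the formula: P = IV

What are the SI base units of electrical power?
Units of each symbol in P = IV:
  I (current): A
  V (voltage, in volts): kg·m²/(s³·A)

Multiplying the contributions: [A] · [kg·m²/(s³·A)]
Adding exponents of each base unit: kg: 1, m: 2, s: -3
SI base units of electrical power: kg·m²/s³

Answer: kg·m²/s³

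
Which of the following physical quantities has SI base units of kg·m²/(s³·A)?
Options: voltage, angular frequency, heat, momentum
Checking the SI base units of each option:
  voltage (V = IR): kg·m²/(s³·A)  ✓ matches
  angular frequency (ω = 2πf): 1/s  ✗
  heat (Q = mcΔT): kg·m²/s²  ✗
  momentum (p = mv): kg·m/s  ✗

Only voltage has units kg·m²/(s³·A).

Answer: voltage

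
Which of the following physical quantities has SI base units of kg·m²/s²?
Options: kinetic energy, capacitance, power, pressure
Checking the SI base units of each option:
  kinetic energy (E = ½mv²): kg·m²/s²  ✓ matches
  capacitance (C = Q/V): s⁴·A²/(kg·m²)  ✗
  power (P = W/t): kg·m²/s³  ✗
  pressure (P = F/A): kg/(m·s²)  ✗

Only kinetic energy has units kg·m²/s².

Answer: kinetic energy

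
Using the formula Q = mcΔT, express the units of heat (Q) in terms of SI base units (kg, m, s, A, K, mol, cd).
Units of each symbol in Q = mcΔT:
  m (mass): kg
  c (specific heat capacity, in J/(kg·K)): m²/(s²·K)
  ΔT (temperature change): K

Multiplying the contributions: [kg] · [m²/(s²·K)] · [K]
Adding exponents of each base unit: kg: 1, m: 2, s: -2
SI base units of heat: kg·m²/s²

Answer: kg·m²/s²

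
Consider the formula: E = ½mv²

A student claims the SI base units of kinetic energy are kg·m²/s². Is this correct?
Units of each symbol in E = ½mv²:
  m (mass): kg
  v (speed): m/s  → to the power 2, contributes m²/s²
  The factor ½ is dimensionless.

Multiplying the contributions: [kg] · [m²/s²]
Adding exponents of each base unit: kg: 1, m: 2, s: -2
SI base units of kinetic energy: kg·m²/s²

The claimed units kg·m²/s² match the derived units, so the claim is correct.

Answer: Yes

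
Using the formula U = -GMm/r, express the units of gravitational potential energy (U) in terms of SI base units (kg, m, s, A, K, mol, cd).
Units of each symbol in U = -GMm/r:
  G (gravitational constant): m³/(kg·s²)
  M (mass): kg
  m (mass): kg
  r (distance): m  → in the denominator, contributes 1/m
  The minus sign does not affect the units.

Multiplying the contributions: [m³/(kg·s²)] · [kg] · [kg] · [1/m]
Adding exponents of each base unit: kg: 1, m: 2, s: -2
SI base units of gravitational potential energy: kg·m²/s²

Answer: kg·m²/s²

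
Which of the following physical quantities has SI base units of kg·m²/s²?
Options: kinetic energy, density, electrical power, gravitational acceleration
Checking the SI base units of each option:
  kinetic energy (E = ½mv²): kg·m²/s²  ✓ matches
  density (ρ = m/V): kg/m³  ✗
  electrical power (P = IV): kg·m²/s³  ✗
  gravitational acceleration (g = GM/r²): m/s²  ✗

Only kinetic energy has units kg·m²/s².

Answer: kinetic energy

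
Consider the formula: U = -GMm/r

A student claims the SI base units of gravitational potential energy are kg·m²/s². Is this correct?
Units of each symbol in U = -GMm/r:
  G (gravitational constant): m³/(kg·s²)
  M (mass): kg
  m (mass): kg
  r (distance): m  → in the denominator, contributes 1/m
  The minus sign does not affect the units.

Multiplying the contributions: [m³/(kg·s²)] · [kg] · [kg] · [1/m]
Adding exponents of each base unit: kg: 1, m: 2, s: -2
SI base units of gravitational potential energy: kg·m²/s²

The claimed units kg·m²/s² match the derived units, so the claim is correct.

Answer: Yes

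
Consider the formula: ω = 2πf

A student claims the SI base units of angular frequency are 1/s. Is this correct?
Units of each symbol in ω = 2πf:
  f (frequency): 1/s
  The factor 2π is dimensionless.

Multiplying the contributions: [1/s]
Adding exponents of each base unit: s: -1
SI base units of angular frequency: 1/s

The claimed units 1/s match the derived units, so the claim is correct.

Answer: Yes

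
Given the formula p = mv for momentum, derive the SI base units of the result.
Units of each symbol in p = mv:
  m (mass): kg
  v (velocity): m/s

Multiplying the contributions: [kg] · [m/s]
Adding exponents of each base unit: kg: 1, m: 1, s: -1
SI base units of momentum: kg·m/s

Answer: kg·m/s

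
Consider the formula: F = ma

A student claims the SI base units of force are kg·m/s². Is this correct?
Units of each symbol in F = ma:
  m (mass): kg
  a (acceleration): m/s²

Multiplying the contributions: [kg] · [m/s²]
Adding exponents of each base unit: kg: 1, m: 1, s: -2
SI base units of force: kg·m/s²

The claimed units kg·m/s² match the derived units, so the claim is correct.

Answer: Yes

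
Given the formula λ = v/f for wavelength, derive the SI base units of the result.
Units of each symbol in λ = v/f:
  v (wave speed): m/s
  f (frequency): 1/s  → in the denominator, contributes s

Multiplying the contributions: [m/s] · [s]
Adding exponents of each base unit: m: 1
SI base units of wavelength: m

Answer: m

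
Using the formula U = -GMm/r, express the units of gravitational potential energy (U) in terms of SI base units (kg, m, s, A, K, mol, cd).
Units of each symbol in U = -GMm/r:
  G (gravitational constant): m³/(kg·s²)
  M (mass): kg
  m (mass): kg
  r (distance): m  → in the denominator, contributes 1/m
  The minus sign does not affect the units.

Multiplying the contributions: [m³/(kg·s²)] · [kg] · [kg] · [1/m]
Adding exponents of each base unit: kg: 1, m: 2, s: -2
SI base units of gravitational potential energy: kg·m²/s²

Answer: kg·m²/s²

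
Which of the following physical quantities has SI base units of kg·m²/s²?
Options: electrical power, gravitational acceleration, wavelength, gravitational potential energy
Checking the SI base units of each option:
  electrical power (P = IV): kg·m²/s³  ✗
  gravitational acceleration (g = GM/r²): m/s²  ✗
  wavelength (λ = v/f): m  ✗
  gravitational potential energy (U = -GMm/r): kg·m²/s²  ✓ matches

Only gravitational potential energy has units kg·m²/s².

Answer: gravitational potential energy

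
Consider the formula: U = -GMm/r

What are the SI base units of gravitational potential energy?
Units of each symbol in U = -GMm/r:
  G (gravitational constant): m³/(kg·s²)
  M (mass): kg
  m (mass): kg
  r (distance): m  → in the denominator, contributes 1/m
  The minus sign does not affect the units.

Multiplying the contributions: [m³/(kg·s²)] · [kg] · [kg] · [1/m]
Adding exponents of each base unit: kg: 1, m: 2, s: -2
SI base units of gravitational potential energy: kg·m²/s²

Answer: kg·m²/s²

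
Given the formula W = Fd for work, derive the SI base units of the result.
Units of each symbol in W = Fd:
  F (force): kg·m/s²
  d (displacement): m

Multiplying the contributions: [kg·m/s²] · [m]
Adding exponents of each base unit: kg: 1, m: 2, s: -2
SI base units of work: kg·m²/s²

Answer: kg·m²/s²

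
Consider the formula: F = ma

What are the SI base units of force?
Units of each symbol in F = ma:
  m (mass): kg
  a (acceleration): m/s²

Multiplying the contributions: [kg] · [m/s²]
Adding exponents of each base unit: kg: 1, m: 1, s: -2
SI base units of force: kg·m/s²

Answer: kg·m/s²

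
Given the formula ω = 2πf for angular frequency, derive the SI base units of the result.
Units of each symbol in ω = 2πf:
  f (frequency): 1/s
  The factor 2π is dimensionless.

Multiplying the contributions: [1/s]
Adding exponents of each base unit: s: -1
SI base units of angular frequency: 1/s

Answer: 1/s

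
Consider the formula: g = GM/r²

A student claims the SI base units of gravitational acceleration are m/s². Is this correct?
Units of each symbol in g = GM/r²:
  G (gravitational constant): m³/(kg·s²)
  M (mass): kg
  r (distance): m  → to the power 2 in the denominator, contributes 1/m²

Multiplying the contributions: [m³/(kg·s²)] · [kg] · [1/m²]
Adding exponents of each base unit: m: 1, s: -2
SI base units of gravitational acceleration: m/s²

The claimed units m/s² match the derived units, so the claim is correct.

Answer: Yes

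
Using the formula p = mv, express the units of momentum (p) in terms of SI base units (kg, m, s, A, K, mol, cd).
Units of each symbol in p = mv:
  m (mass): kg
  v (velocity): m/s

Multiplying the contributions: [kg] · [m/s]
Adding exponents of each base unit: kg: 1, m: 1, s: -1
SI base units of momentum: kg·m/s

Answer: kg·m/s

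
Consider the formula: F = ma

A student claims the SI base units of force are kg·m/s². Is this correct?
Units of each symbol in F = ma:
  m (mass): kg
  a (acceleration): m/s²

Multiplying the contributions: [kg] · [m/s²]
Adding exponents of each base unit: kg: 1, m: 1, s: -2
SI base units of force: kg·m/s²

The claimed units kg·m/s² match the derived units, so the claim is correct.

Answer: Yes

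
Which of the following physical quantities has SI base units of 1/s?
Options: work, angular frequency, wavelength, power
Checking the SI base units of each option:
  work (W = Fd): kg·m²/s²  ✗
  angular frequency (ω = 2πf): 1/s  ✓ matches
  wavelength (λ = v/f): m  ✗
  power (P = W/t): kg·m²/s³  ✗

Only angular frequency has units 1/s.

Answer: angular frequency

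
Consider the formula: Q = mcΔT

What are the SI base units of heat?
Units of each symbol in Q = mcΔT:
  m (mass): kg
  c (specific heat capacity, in J/(kg·K)): m²/(s²·K)
  ΔT (temperature change): K

Multiplying the contributions: [kg] · [m²/(s²·K)] · [K]
Adding exponents of each base unit: kg: 1, m: 2, s: -2
SI base units of heat: kg·m²/s²

Answer: kg·m²/s²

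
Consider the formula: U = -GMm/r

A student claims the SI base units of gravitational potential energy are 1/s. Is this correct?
Units of each symbol in U = -GMm/r:
  G (gravitational constant): m³/(kg·s²)
  M (mass): kg
  m (mass): kg
  r (distance): m  → in the denominator, contributes 1/m
  The minus sign does not affect the units.

Multiplying the contributions: [m³/(kg·s²)] · [kg] · [kg] · [1/m]
Adding exponents of each base unit: kg: 1, m: 2, s: -2
SI base units of gravitational potential energy: kg·m²/s²

The claimed units 1/s (exponents s: -1) do not match the derived units kg·m²/s² (exponents kg: 1, m: 2, s: -2), so the claim is incorrect.

Answer: No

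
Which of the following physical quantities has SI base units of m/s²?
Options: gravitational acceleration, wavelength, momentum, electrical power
Checking the SI base units of each option:
  gravitational acceleration (g = GM/r²): m/s²  ✓ matches
  wavelength (λ = v/f): m  ✗
  momentum (p = mv): kg·m/s  ✗
  electrical power (P = IV): kg·m²/s³  ✗

Only gravitational acceleration has units m/s².

Answer: gravitational acceleration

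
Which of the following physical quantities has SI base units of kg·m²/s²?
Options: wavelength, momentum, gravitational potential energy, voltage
Checking the SI base units of each option:
  wavelength (λ = v/f): m  ✗
  momentum (p = mv): kg·m/s  ✗
  gravitational potential energy (U = -GMm/r): kg·m²/s²  ✓ matches
  voltage (V = IR): kg·m²/(s³·A)  ✗

Only gravitational potential energy has units kg·m²/s².

Answer: gravitational potential energy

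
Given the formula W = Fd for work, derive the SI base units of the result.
Units of each symbol in W = Fd:
  F (force): kg·m/s²
  d (displacement): m

Multiplying the contributions: [kg·m/s²] · [m]
Adding exponents of each base unit: kg: 1, m: 2, s: -2
SI base units of work: kg·m²/s²

Answer: kg·m²/s²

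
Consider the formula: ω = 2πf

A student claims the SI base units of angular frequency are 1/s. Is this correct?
Units of each symbol in ω = 2πf:
  f (frequency): 1/s
  The factor 2π is dimensionless.

Multiplying the contributions: [1/s]
Adding exponents of each base unit: s: -1
SI base units of angular frequency: 1/s

The claimed units 1/s match the derived units, so the claim is correct.

Answer: Yes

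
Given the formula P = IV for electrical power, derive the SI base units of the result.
Units of each symbol in P = IV:
  I (current): A
  V (voltage, in volts): kg·m²/(s³·A)

Multiplying the contributions: [A] · [kg·m²/(s³·A)]
Adding exponents of each base unit: kg: 1, m: 2, s: -3
SI base units of electrical power: kg·m²/s³

Answer: kg·m²/s³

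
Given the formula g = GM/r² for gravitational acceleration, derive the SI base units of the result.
Units of each symbol in g = GM/r²:
  G (gravitational constant): m³/(kg·s²)
  M (mass): kg
  r (distance): m  → to the power 2 in the denominator, contributes 1/m²

Multiplying the contributions: [m³/(kg·s²)] · [kg] · [1/m²]
Adding exponents of each base unit: m: 1, s: -2
SI base units of gravitational acceleration: m/s²

Answer: m/s²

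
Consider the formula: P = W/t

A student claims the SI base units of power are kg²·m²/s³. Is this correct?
Units of each symbol in P = W/t:
  W (work): kg·m²/s²
  t (time): s  → in the denominator, contributes 1/s

Multiplying the contributions: [kg·m²/s²] · [1/s]
Adding exponents of each base unit: kg: 1, m: 2, s: -3
SI base units of power: kg·m²/s³

The claimed units kg²·m²/s³ (exponents kg: 2, m: 2, s: -3) do not match the derived units kg·m²/s³ (exponents kg: 1, m: 2, s: -3), so the claim is incorrect.

Answer: No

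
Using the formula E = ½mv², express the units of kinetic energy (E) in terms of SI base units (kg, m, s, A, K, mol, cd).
Units of each symbol in E = ½mv²:
  m (mass): kg
  v (speed): m/s  → to the power 2, contributes m²/s²
  The factor ½ is dimensionless.

Multiplying the contributions: [kg] · [m²/s²]
Adding exponents of each base unit: kg: 1, m: 2, s: -2
SI base units of kinetic energy: kg·m²/s²

Answer: kg·m²/s²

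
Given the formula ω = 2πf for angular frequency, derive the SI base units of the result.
Units of each symbol in ω = 2πf:
  f (frequency): 1/s
  The factor 2π is dimensionless.

Multiplying the contributions: [1/s]
Adding exponents of each base unit: s: -1
SI base units of angular frequency: 1/s

Answer: 1/s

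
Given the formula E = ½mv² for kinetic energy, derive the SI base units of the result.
Units of each symbol in E = ½mv²:
  m (mass): kg
  v (speed): m/s  → to the power 2, contributes m²/s²
  The factor ½ is dimensionless.

Multiplying the contributions: [kg] · [m²/s²]
Adding exponents of each base unit: kg: 1, m: 2, s: -2
SI base units of kinetic energy: kg·m²/s²

Answer: kg·m²/s²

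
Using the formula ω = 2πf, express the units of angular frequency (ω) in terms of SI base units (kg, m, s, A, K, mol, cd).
Units of each symbol in ω = 2πf:
  f (frequency): 1/s
  The factor 2π is dimensionless.

Multiplying the contributions: [1/s]
Adding exponents of each base unit: s: -1
SI base units of angular frequency: 1/s

Answer: 1/s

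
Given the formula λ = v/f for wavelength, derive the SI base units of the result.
Units of each symbol in λ = v/f:
  v (wave speed): m/s
  f (frequency): 1/s  → in the denominator, contributes s

Multiplying the contributions: [m/s] · [s]
Adding exponents of each base unit: m: 1
SI base units of wavelength: m

Answer: m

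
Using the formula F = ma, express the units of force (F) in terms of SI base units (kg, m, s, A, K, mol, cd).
Units of each symbol in F = ma:
  m (mass): kg
  a (acceleration): m/s²

Multiplying the contributions: [kg] · [m/s²]
Adding exponents of each base unit: kg: 1, m: 1, s: -2
SI base units of force: kg·m/s²

Answer: kg·m/s²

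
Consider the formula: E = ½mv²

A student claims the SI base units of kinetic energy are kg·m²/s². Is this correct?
Units of each symbol in E = ½mv²:
  m (mass): kg
  v (speed): m/s  → to the power 2, contributes m²/s²
  The factor ½ is dimensionless.

Multiplying the contributions: [kg] · [m²/s²]
Adding exponents of each base unit: kg: 1, m: 2, s: -2
SI base units of kinetic energy: kg·m²/s²

The claimed units kg·m²/s² match the derived units, so the claim is correct.

Answer: Yes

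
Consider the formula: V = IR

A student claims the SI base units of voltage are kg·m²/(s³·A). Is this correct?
Units of each symbol in V = IR:
  I (current): A
  R (resistance, in ohms): kg·m²/(s³·A²)

Multiplying the contributions: [A] · [kg·m²/(s³·A²)]
Adding exponents of each base unit: kg: 1, m: 2, s: -3, A: -1
SI base units of voltage: kg·m²/(s³·A)

The claimed units kg·m²/(s³·A) match the derived units, so the claim is correct.

Answer: Yes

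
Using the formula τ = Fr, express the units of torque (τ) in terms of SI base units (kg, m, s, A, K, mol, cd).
Units of each symbol in τ = Fr:
  F (force): kg·m/s²
  r (lever arm): m

Multiplying the contributions: [kg·m/s²] · [m]
Adding exponents of each base unit: kg: 1, m: 2, s: -2
SI base units of torque: kg·m²/s²

Answer: kg·m²/s²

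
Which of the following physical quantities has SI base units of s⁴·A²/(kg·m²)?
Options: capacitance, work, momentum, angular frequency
Checking the SI base units of each option:
  capacitance (C = Q/V): s⁴·A²/(kg·m²)  ✓ matches
  work (W = Fd): kg·m²/s²  ✗
  momentum (p = mv): kg·m/s  ✗
  angular frequency (ω = 2πf): 1/s  ✗

Only capacitance has units s⁴·A²/(kg·m²).

Answer: capacitance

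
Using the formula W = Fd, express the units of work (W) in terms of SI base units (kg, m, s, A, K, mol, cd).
Units of each symbol in W = Fd:
  F (force): kg·m/s²
  d (displacement): m

Multiplying the contributions: [kg·m/s²] · [m]
Adding exponents of each base unit: kg: 1, m: 2, s: -2
SI base units of work: kg·m²/s²

Answer: kg·m²/s²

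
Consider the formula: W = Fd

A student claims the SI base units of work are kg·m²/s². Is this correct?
Units of each symbol in W = Fd:
  F (force): kg·m/s²
  d (displacement): m

Multiplying the contributions: [kg·m/s²] · [m]
Adding exponents of each base unit: kg: 1, m: 2, s: -2
SI base units of work: kg·m²/s²

The claimed units kg·m²/s² match the derived units, so the claim is correct.

Answer: Yes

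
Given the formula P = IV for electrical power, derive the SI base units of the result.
Units of each symbol in P = IV:
  I (current): A
  V (voltage, in volts): kg·m²/(s³·A)

Multiplying the contributions: [A] · [kg·m²/(s³·A)]
Adding exponents of each base unit: kg: 1, m: 2, s: -3
SI base units of electrical power: kg·m²/s³

Answer: kg·m²/s³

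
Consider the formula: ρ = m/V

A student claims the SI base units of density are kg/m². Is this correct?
Units of each symbol in ρ = m/V:
  m (mass): kg
  V (volume): m³  → in the denominator, contributes 1/m³

Multiplying the contributions: [kg] · [1/m³]
Adding exponents of each base unit: kg: 1, m: -3
SI base units of density: kg/m³

The claimed units kg/m² (exponents kg: 1, m: -2) do not match the derived units kg/m³ (exponents kg: 1, m: -3), so the claim is incorrect.

Answer: No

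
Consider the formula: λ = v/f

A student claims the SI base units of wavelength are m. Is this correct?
Units of each symbol in λ = v/f:
  v (wave speed): m/s
  f (frequency): 1/s  → in the denominator, contributes s

Multiplying the contributions: [m/s] · [s]
Adding exponents of each base unit: m: 1
SI base units of wavelength: m

The claimed units m match the derived units, so the claim is correct.

Answer: Yes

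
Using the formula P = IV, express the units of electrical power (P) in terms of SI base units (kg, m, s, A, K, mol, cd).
Units of each symbol in P = IV:
  I (current): A
  V (voltage, in volts): kg·m²/(s³·A)

Multiplying the contributions: [A] · [kg·m²/(s³·A)]
Adding exponents of each base unit: kg: 1, m: 2, s: -3
SI base units of electrical power: kg·m²/s³

Answer: kg·m²/s³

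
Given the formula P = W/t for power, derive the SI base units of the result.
Units of each symbol in P = W/t:
  W (work): kg·m²/s²
  t (time): s  → in the denominator, contributes 1/s

Multiplying the contributions: [kg·m²/s²] · [1/s]
Adding exponents of each base unit: kg: 1, m: 2, s: -3
SI base units of power: kg·m²/s³

Answer: kg·m²/s³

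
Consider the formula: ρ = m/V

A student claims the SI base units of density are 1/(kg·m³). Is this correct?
Units of each symbol in ρ = m/V:
  m (mass): kg
  V (volume): m³  → in the denominator, contributes 1/m³

Multiplying the contributions: [kg] · [1/m³]
Adding exponents of each base unit: kg: 1, m: -3
SI base units of density: kg/m³

The claimed units 1/(kg·m³) (exponents kg: -1, m: -3) do not match the derived units kg/m³ (exponents kg: 1, m: -3), so the claim is incorrect.

Answer: No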